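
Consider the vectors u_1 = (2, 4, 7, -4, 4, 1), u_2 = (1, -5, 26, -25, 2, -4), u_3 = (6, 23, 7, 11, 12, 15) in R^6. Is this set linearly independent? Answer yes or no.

Form the matrix with these vectors as rows and row reduce.
R2 ← R2 − (1/2)·R1: [0, -7, 45/2, -23, 0, -9/2]
R3 ← R3 − (3)·R1: [0, 11, -14, 23, 0, 12]
R3 ← R3 + (11/7)·R2: [0, 0, 299/14, -92/7, 0, 69/14]
3 nonzero rows, so the 3 vectors span a space of dimension 3.
Since 3 = 3, the vectors are linearly independent.

yes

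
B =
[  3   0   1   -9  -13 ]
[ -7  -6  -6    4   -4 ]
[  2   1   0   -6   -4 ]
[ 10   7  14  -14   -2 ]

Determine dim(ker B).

Row reduce to echelon form.
R2 ← R2 + (7/3)·R1: [0, -6, -11/3, -17, -103/3]
R3 ← R3 − (2/3)·R1: [0, 1, -2/3, 0, 14/3]
R4 ← R4 − (10/3)·R1: [0, 7, 32/3, 16, 124/3]
R3 ← R3 + (1/6)·R2: [0, 0, -23/18, -17/6, -19/18]
R4 ← R4 + (7/6)·R2: [0, 0, 115/18, -23/6, 23/18]
R4 ← R4 + (5)·R3: [0, 0, 0, -18, -4]
4 nonzero rows, so rank(B) = 4.
B has 5 columns; by rank–nullity, nullity = 5 − 4 = 1.

1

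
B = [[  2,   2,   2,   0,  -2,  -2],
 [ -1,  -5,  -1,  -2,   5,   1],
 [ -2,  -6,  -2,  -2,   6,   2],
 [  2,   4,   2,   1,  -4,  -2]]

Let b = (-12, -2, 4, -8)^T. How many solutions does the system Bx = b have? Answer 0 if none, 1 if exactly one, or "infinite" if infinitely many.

infinite

Row reduce the augmented matrix [B | b].
R2 ← R2 + (1/2)·R1: [0, -4, 0, -2, 4, 0, -8]
R3 ← R3 + R1: [0, -4, 0, -2, 4, 0, -8]
R4 ← R4 − R1: [0, 2, 0, 1, -2, 0, 4]
R3 ← R3 − R2: [0, 0, 0, 0, 0, 0, 0]
R4 ← R4 + (1/2)·R2: [0, 0, 0, 0, 0, 0, 0]
The echelon form has 2 nonzero rows, and every pivot lies in the first 6 columns, so rank(B) = rank([B|b]) = 2.
The system is consistent.
rank = 2 < 6 unknowns, so there are infinitely many solutions.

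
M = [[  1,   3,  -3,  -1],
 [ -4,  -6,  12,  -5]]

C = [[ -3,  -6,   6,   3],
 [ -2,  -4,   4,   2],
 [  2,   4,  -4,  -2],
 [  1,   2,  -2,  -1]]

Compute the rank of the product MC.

First compute MC:
[[-16, -32,  32,  16],
 [ 43,  86, -86, -43]]
Now row reduce the product.
R2 ← R2 + (43/16)·R1: [0, 0, 0, 0]
1 nonzero row, so rank(MC) = 1.

1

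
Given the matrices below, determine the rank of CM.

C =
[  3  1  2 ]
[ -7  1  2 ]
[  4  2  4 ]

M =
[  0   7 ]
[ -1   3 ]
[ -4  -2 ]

2

First compute CM:
[[ -9,  20],
 [ -9, -50],
 [-18,  26]]
Now row reduce the product.
R2 ← R2 − R1: [0, -70]
R3 ← R3 − (2)·R1: [0, -14]
R3 ← R3 − (1/5)·R2: [0, 0]
2 nonzero rows, so rank(CM) = 2.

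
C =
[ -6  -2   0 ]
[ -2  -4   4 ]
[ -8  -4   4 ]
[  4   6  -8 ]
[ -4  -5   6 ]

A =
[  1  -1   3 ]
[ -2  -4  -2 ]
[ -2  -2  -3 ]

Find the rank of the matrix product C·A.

3

First compute CA:
[[ -2,  14, -14],
 [ -2,  10, -10],
 [ -8,  16, -28],
 [  8, -12,  24],
 [ -6,  12, -20]]
Now row reduce the product.
R2 ← R2 − R1: [0, -4, 4]
R3 ← R3 − (4)·R1: [0, -40, 28]
R4 ← R4 + (4)·R1: [0, 44, -32]
R5 ← R5 − (3)·R1: [0, -30, 22]
R3 ← R3 − (10)·R2: [0, 0, -12]
R4 ← R4 + (11)·R2: [0, 0, 12]
R5 ← R5 − (15/2)·R2: [0, 0, -8]
R4 ← R4 + R3: [0, 0, 0]
R5 ← R5 − (2/3)·R3: [0, 0, 0]
3 nonzero rows, so rank(CA) = 3.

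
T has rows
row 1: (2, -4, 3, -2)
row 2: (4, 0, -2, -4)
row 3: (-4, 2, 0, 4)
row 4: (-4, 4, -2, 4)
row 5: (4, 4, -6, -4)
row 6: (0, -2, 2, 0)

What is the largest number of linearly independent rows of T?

2

Row reduce to echelon form.
R2 ← R2 − (2)·R1: [0, 8, -8, 0]
R3 ← R3 + (2)·R1: [0, -6, 6, 0]
R4 ← R4 + (2)·R1: [0, -4, 4, 0]
R5 ← R5 − (2)·R1: [0, 12, -12, 0]
R3 ← R3 + (3/4)·R2: [0, 0, 0, 0]
R4 ← R4 + (1/2)·R2: [0, 0, 0, 0]
R5 ← R5 − (3/2)·R2: [0, 0, 0, 0]
R6 ← R6 + (1/4)·R2: [0, 0, 0, 0]
Echelon form has 2 nonzero rows, so rank(T) = 2.
The rank gives the maximum number of linearly independent rows: 2.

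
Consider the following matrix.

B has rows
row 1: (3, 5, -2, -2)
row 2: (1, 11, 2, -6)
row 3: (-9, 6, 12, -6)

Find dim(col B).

Row reduce to echelon form.
R2 ← R2 − (1/3)·R1: [0, 28/3, 8/3, -16/3]
R3 ← R3 + (3)·R1: [0, 21, 6, -12]
R3 ← R3 − (9/4)·R2: [0, 0, 0, 0]
Echelon form has 2 nonzero rows, so rank(B) = 2.
The column space has dimension equal to the rank: 2.

2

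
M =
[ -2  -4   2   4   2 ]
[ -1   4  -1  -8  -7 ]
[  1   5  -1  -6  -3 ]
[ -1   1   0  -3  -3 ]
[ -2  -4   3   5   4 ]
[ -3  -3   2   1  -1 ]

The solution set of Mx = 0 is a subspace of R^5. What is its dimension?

Row reduce to echelon form.
R2 ← R2 − (1/2)·R1: [0, 6, -2, -10, -8]
R3 ← R3 + (1/2)·R1: [0, 3, 0, -4, -2]
R4 ← R4 − (1/2)·R1: [0, 3, -1, -5, -4]
R5 ← R5 − R1: [0, 0, 1, 1, 2]
R6 ← R6 − (3/2)·R1: [0, 3, -1, -5, -4]
R3 ← R3 − (1/2)·R2: [0, 0, 1, 1, 2]
R4 ← R4 − (1/2)·R2: [0, 0, 0, 0, 0]
R6 ← R6 − (1/2)·R2: [0, 0, 0, 0, 0]
R5 ← R5 − R3: [0, 0, 0, 0, 0]
3 nonzero rows, so rank(M) = 3.
M has 5 columns; by rank–nullity, nullity = 5 − 3 = 2.

2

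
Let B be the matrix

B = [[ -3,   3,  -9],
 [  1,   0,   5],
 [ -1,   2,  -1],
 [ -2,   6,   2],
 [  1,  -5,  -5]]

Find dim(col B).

2

Row reduce to echelon form.
R2 ← R2 + (1/3)·R1: [0, 1, 2]
R3 ← R3 − (1/3)·R1: [0, 1, 2]
R4 ← R4 − (2/3)·R1: [0, 4, 8]
R5 ← R5 + (1/3)·R1: [0, -4, -8]
R3 ← R3 − R2: [0, 0, 0]
R4 ← R4 − (4)·R2: [0, 0, 0]
R5 ← R5 + (4)·R2: [0, 0, 0]
Echelon form has 2 nonzero rows, so rank(B) = 2.
The column space has dimension equal to the rank: 2.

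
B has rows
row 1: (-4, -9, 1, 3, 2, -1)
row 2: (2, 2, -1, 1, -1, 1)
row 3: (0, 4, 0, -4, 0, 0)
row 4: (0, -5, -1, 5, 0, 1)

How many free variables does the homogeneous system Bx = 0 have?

Row reduce to echelon form.
R2 ← R2 + (1/2)·R1: [0, -5/2, -1/2, 5/2, 0, 1/2]
R3 ← R3 + (8/5)·R2: [0, 0, -4/5, 0, 0, 4/5]
R4 ← R4 − (2)·R2: [0, 0, 0, 0, 0, 0]
3 nonzero rows, so rank(B) = 3.
B has 6 columns; by rank–nullity, nullity = 6 − 3 = 3.

3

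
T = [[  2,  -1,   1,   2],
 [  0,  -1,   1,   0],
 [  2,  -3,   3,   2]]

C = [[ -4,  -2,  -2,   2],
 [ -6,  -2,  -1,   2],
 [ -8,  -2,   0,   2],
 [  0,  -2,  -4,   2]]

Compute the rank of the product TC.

First compute TC:
[[-10,  -8, -11,   8],
 [ -2,   0,   1,   0],
 [-14,  -8,  -9,   8]]
Now row reduce the product.
R2 ← R2 − (1/5)·R1: [0, 8/5, 16/5, -8/5]
R3 ← R3 − (7/5)·R1: [0, 16/5, 32/5, -16/5]
R3 ← R3 − (2)·R2: [0, 0, 0, 0]
2 nonzero rows, so rank(TC) = 2.

2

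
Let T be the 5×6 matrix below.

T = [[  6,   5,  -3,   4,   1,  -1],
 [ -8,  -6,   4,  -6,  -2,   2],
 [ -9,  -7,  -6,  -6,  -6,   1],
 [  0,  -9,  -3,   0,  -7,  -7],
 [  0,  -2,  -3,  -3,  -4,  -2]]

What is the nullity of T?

1

Row reduce to echelon form.
R2 ← R2 + (4/3)·R1: [0, 2/3, 0, -2/3, -2/3, 2/3]
R3 ← R3 + (3/2)·R1: [0, 1/2, -21/2, 0, -9/2, -1/2]
R3 ← R3 − (3/4)·R2: [0, 0, -21/2, 1/2, -4, -1]
R4 ← R4 + (27/2)·R2: [0, 0, -3, -9, -16, 2]
R5 ← R5 + (3)·R2: [0, 0, -3, -5, -6, 0]
R4 ← R4 − (2/7)·R3: [0, 0, 0, -64/7, -104/7, 16/7]
R5 ← R5 − (2/7)·R3: [0, 0, 0, -36/7, -34/7, 2/7]
R5 ← R5 − (9/16)·R4: [0, 0, 0, 0, 7/2, -1]
5 nonzero rows, so rank(T) = 5.
T has 6 columns; by rank–nullity, nullity = 6 − 5 = 1.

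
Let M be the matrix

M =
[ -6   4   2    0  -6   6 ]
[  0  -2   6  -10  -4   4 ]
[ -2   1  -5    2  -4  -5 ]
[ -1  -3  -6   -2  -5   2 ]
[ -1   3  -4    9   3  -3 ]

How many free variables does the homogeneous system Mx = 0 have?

2

Row reduce to echelon form.
R3 ← R3 − (1/3)·R1: [0, -1/3, -17/3, 2, -2, -7]
R4 ← R4 − (1/6)·R1: [0, -11/3, -19/3, -2, -4, 1]
R5 ← R5 − (1/6)·R1: [0, 7/3, -13/3, 9, 4, -4]
R3 ← R3 − (1/6)·R2: [0, 0, -20/3, 11/3, -4/3, -23/3]
R4 ← R4 − (11/6)·R2: [0, 0, -52/3, 49/3, 10/3, -19/3]
R5 ← R5 + (7/6)·R2: [0, 0, 8/3, -8/3, -2/3, 2/3]
R4 ← R4 − (13/5)·R3: [0, 0, 0, 34/5, 34/5, 68/5]
R5 ← R5 + (2/5)·R3: [0, 0, 0, -6/5, -6/5, -12/5]
R5 ← R5 + (3/17)·R4: [0, 0, 0, 0, 0, 0]
4 nonzero rows, so rank(M) = 4.
M has 6 columns; by rank–nullity, nullity = 6 − 4 = 2.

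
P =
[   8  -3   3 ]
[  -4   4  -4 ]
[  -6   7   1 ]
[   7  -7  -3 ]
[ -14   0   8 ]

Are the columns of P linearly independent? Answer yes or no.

yes

Row reduce P to echelon form.
R2 ← R2 + (1/2)·R1: [0, 5/2, -5/2]
R3 ← R3 + (3/4)·R1: [0, 19/4, 13/4]
R4 ← R4 − (7/8)·R1: [0, -35/8, -45/8]
R5 ← R5 + (7/4)·R1: [0, -21/4, 53/4]
R3 ← R3 − (19/10)·R2: [0, 0, 8]
R4 ← R4 + (7/4)·R2: [0, 0, -10]
R5 ← R5 + (21/10)·R2: [0, 0, 8]
R4 ← R4 + (5/4)·R3: [0, 0, 0]
R5 ← R5 − R3: [0, 0, 0]
3 pivots among 3 columns.
Every column is a pivot column, so the columns are linearly independent.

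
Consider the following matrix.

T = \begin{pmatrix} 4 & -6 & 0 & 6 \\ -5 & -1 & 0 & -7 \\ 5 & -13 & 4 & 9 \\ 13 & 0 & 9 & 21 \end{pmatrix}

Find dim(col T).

3

Row reduce to echelon form.
R2 ← R2 + (5/4)·R1: [0, -17/2, 0, 1/2]
R3 ← R3 − (5/4)·R1: [0, -11/2, 4, 3/2]
R4 ← R4 − (13/4)·R1: [0, 39/2, 9, 3/2]
R3 ← R3 − (11/17)·R2: [0, 0, 4, 20/17]
R4 ← R4 + (39/17)·R2: [0, 0, 9, 45/17]
R4 ← R4 − (9/4)·R3: [0, 0, 0, 0]
Echelon form has 3 nonzero rows, so rank(T) = 3.
The column space has dimension equal to the rank: 3.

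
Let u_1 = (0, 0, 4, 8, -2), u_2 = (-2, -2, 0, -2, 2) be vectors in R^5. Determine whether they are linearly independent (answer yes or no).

Form the matrix with these vectors as rows and row reduce.
Swap R1 ↔ R2
2 nonzero rows, so the 2 vectors span a space of dimension 2.
Since 2 = 2, the vectors are linearly independent.

yes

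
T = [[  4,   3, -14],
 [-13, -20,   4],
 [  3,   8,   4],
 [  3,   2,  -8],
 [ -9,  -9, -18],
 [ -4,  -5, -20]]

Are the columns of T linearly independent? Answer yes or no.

yes

Row reduce T to echelon form.
R2 ← R2 + (13/4)·R1: [0, -41/4, -83/2]
R3 ← R3 − (3/4)·R1: [0, 23/4, 29/2]
R4 ← R4 − (3/4)·R1: [0, -1/4, 5/2]
R5 ← R5 + (9/4)·R1: [0, -9/4, -99/2]
R6 ← R6 + R1: [0, -2, -34]
R3 ← R3 + (23/41)·R2: [0, 0, -360/41]
R4 ← R4 − (1/41)·R2: [0, 0, 144/41]
R5 ← R5 − (9/41)·R2: [0, 0, -1656/41]
R6 ← R6 − (8/41)·R2: [0, 0, -1062/41]
R4 ← R4 + (2/5)·R3: [0, 0, 0]
R5 ← R5 − (23/5)·R3: [0, 0, 0]
R6 ← R6 − (59/20)·R3: [0, 0, 0]
3 pivots among 3 columns.
Every column is a pivot column, so the columns are linearly independent.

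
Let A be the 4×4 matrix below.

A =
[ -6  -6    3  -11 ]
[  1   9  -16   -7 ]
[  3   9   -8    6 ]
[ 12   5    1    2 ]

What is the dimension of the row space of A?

4

Row reduce to echelon form.
R2 ← R2 + (1/6)·R1: [0, 8, -31/2, -53/6]
R3 ← R3 + (1/2)·R1: [0, 6, -13/2, 1/2]
R4 ← R4 + (2)·R1: [0, -7, 7, -20]
R3 ← R3 − (3/4)·R2: [0, 0, 41/8, 57/8]
R4 ← R4 + (7/8)·R2: [0, 0, -105/16, -1331/48]
R4 ← R4 + (105/82)·R3: [0, 0, 0, -4577/246]
Echelon form has 4 nonzero rows, so rank(A) = 4.
The row space has dimension equal to the rank: 4.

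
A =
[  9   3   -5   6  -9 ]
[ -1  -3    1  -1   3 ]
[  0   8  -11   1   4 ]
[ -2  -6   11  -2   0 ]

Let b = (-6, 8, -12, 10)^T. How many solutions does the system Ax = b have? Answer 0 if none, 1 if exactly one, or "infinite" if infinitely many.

Row reduce the augmented matrix [A | b].
R2 ← R2 + (1/9)·R1: [0, -8/3, 4/9, -1/3, 2, 22/3]
R4 ← R4 + (2/9)·R1: [0, -16/3, 89/9, -2/3, -2, 26/3]
R3 ← R3 + (3)·R2: [0, 0, -29/3, 0, 10, 10]
R4 ← R4 − (2)·R2: [0, 0, 9, 0, -6, -6]
R4 ← R4 + (27/29)·R3: [0, 0, 0, 0, 96/29, 96/29]
The echelon form has 4 nonzero rows, and every pivot lies in the first 5 columns, so rank(A) = rank([A|b]) = 4.
The system is consistent.
rank = 4 < 5 unknowns, so there are infinitely many solutions.

infinite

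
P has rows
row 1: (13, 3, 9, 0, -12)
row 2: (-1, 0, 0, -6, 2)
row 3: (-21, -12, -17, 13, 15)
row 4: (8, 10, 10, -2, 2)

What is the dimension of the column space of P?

Row reduce to echelon form.
R2 ← R2 + (1/13)·R1: [0, 3/13, 9/13, -6, 14/13]
R3 ← R3 + (21/13)·R1: [0, -93/13, -32/13, 13, -57/13]
R4 ← R4 − (8/13)·R1: [0, 106/13, 58/13, -2, 122/13]
R3 ← R3 + (31)·R2: [0, 0, 19, -173, 29]
R4 ← R4 − (106/3)·R2: [0, 0, -20, 210, -86/3]
R4 ← R4 + (20/19)·R3: [0, 0, 0, 530/19, 106/57]
Echelon form has 4 nonzero rows, so rank(P) = 4.
The column space has dimension equal to the rank: 4.

4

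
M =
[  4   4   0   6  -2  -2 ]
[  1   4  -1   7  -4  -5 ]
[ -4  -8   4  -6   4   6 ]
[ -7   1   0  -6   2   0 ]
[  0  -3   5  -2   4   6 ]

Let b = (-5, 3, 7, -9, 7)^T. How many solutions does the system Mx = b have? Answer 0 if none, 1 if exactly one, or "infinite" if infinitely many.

Row reduce the augmented matrix [M | b].
R2 ← R2 − (1/4)·R1: [0, 3, -1, 11/2, -7/2, -9/2, 17/4]
R3 ← R3 + R1: [0, -4, 4, 0, 2, 4, 2]
R4 ← R4 + (7/4)·R1: [0, 8, 0, 9/2, -3/2, -7/2, -71/4]
R3 ← R3 + (4/3)·R2: [0, 0, 8/3, 22/3, -8/3, -2, 23/3]
R4 ← R4 − (8/3)·R2: [0, 0, 8/3, -61/6, 47/6, 17/2, -349/12]
R5 ← R5 + R2: [0, 0, 4, 7/2, 1/2, 3/2, 45/4]
R4 ← R4 − R3: [0, 0, 0, -35/2, 21/2, 21/2, -147/4]
R5 ← R5 − (3/2)·R3: [0, 0, 0, -15/2, 9/2, 9/2, -1/4]
R5 ← R5 − (3/7)·R4: [0, 0, 0, 0, 0, 0, 31/2]
The echelon form has 5 nonzero rows; the last pivot sits in the augmented column, so rank(M) = 4 but rank([M|b]) = 5.
Since the ranks differ, the system is inconsistent.
It has no solutions.

0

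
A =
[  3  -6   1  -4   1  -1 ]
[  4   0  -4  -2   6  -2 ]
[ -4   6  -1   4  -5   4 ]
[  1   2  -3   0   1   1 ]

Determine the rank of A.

Row reduce to echelon form.
R2 ← R2 − (4/3)·R1: [0, 8, -16/3, 10/3, 14/3, -2/3]
R3 ← R3 + (4/3)·R1: [0, -2, 1/3, -4/3, -11/3, 8/3]
R4 ← R4 − (1/3)·R1: [0, 4, -10/3, 4/3, 2/3, 4/3]
R3 ← R3 + (1/4)·R2: [0, 0, -1, -1/2, -5/2, 5/2]
R4 ← R4 − (1/2)·R2: [0, 0, -2/3, -1/3, -5/3, 5/3]
R4 ← R4 − (2/3)·R3: [0, 0, 0, 0, 0, 0]
Echelon form has 3 nonzero rows, so rank(A) = 3.

3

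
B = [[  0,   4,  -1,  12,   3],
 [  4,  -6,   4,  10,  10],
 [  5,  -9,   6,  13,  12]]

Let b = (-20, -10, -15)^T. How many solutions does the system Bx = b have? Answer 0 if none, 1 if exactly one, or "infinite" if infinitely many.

Row reduce the augmented matrix [B | b].
Swap R1 ↔ R2
R3 ← R3 − (5/4)·R1: [0, -3/2, 1, 1/2, -1/2, -5/2]
R3 ← R3 + (3/8)·R2: [0, 0, 5/8, 5, 5/8, -10]
The echelon form has 3 nonzero rows, and every pivot lies in the first 5 columns, so rank(B) = rank([B|b]) = 3.
The system is consistent.
rank = 3 < 5 unknowns, so there are infinitely many solutions.

infinite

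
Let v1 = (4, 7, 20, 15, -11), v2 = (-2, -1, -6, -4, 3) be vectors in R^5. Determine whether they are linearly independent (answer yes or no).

Form the matrix with these vectors as rows and row reduce.
R2 ← R2 + (1/2)·R1: [0, 5/2, 4, 7/2, -5/2]
2 nonzero rows, so the 2 vectors span a space of dimension 2.
Since 2 = 2, the vectors are linearly independent.

yes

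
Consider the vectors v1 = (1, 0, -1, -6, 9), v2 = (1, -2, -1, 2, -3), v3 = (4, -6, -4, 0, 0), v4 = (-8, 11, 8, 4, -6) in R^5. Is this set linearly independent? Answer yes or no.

no

Form the matrix with these vectors as rows and row reduce.
R2 ← R2 − R1: [0, -2, 0, 8, -12]
R3 ← R3 − (4)·R1: [0, -6, 0, 24, -36]
R4 ← R4 + (8)·R1: [0, 11, 0, -44, 66]
R3 ← R3 − (3)·R2: [0, 0, 0, 0, 0]
R4 ← R4 + (11/2)·R2: [0, 0, 0, 0, 0]
2 nonzero rows, so the 4 vectors span a space of dimension 2.
Since 2 < 4, the vectors are linearly dependent.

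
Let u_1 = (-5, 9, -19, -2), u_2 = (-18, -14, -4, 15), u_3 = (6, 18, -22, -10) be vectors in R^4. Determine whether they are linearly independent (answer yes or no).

yes

Form the matrix with these vectors as rows and row reduce.
R2 ← R2 − (18/5)·R1: [0, -232/5, 322/5, 111/5]
R3 ← R3 + (6/5)·R1: [0, 144/5, -224/5, -62/5]
R3 ← R3 + (18/29)·R2: [0, 0, -140/29, 40/29]
3 nonzero rows, so the 3 vectors span a space of dimension 3.
Since 3 = 3, the vectors are linearly independent.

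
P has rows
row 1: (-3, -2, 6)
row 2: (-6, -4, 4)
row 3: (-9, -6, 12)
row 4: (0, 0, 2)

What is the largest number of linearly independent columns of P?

Row reduce to echelon form.
R2 ← R2 − (2)·R1: [0, 0, -8]
R3 ← R3 − (3)·R1: [0, 0, -6]
R3 ← R3 − (3/4)·R2: [0, 0, 0]
R4 ← R4 + (1/4)·R2: [0, 0, 0]
Echelon form has 2 nonzero rows, so rank(P) = 2.
The rank gives the maximum number of linearly independent columns: 2.

2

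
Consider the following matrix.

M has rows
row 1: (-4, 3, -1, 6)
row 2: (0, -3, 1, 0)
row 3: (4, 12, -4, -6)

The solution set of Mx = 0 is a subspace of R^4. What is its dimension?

2

Row reduce to echelon form.
R3 ← R3 + R1: [0, 15, -5, 0]
R3 ← R3 + (5)·R2: [0, 0, 0, 0]
2 nonzero rows, so rank(M) = 2.
M has 4 columns; by rank–nullity, nullity = 4 − 2 = 2.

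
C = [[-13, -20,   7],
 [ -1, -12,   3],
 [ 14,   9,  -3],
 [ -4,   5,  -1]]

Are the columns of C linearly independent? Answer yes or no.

Row reduce C to echelon form.
R2 ← R2 − (1/13)·R1: [0, -136/13, 32/13]
R3 ← R3 + (14/13)·R1: [0, -163/13, 59/13]
R4 ← R4 − (4/13)·R1: [0, 145/13, -41/13]
R3 ← R3 − (163/136)·R2: [0, 0, 27/17]
R4 ← R4 + (145/136)·R2: [0, 0, -9/17]
R4 ← R4 + (1/3)·R3: [0, 0, 0]
3 pivots among 3 columns.
Every column is a pivot column, so the columns are linearly independent.

yes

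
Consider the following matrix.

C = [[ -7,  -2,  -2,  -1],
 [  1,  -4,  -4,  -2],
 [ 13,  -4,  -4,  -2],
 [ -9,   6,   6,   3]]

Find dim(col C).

Row reduce to echelon form.
R2 ← R2 + (1/7)·R1: [0, -30/7, -30/7, -15/7]
R3 ← R3 + (13/7)·R1: [0, -54/7, -54/7, -27/7]
R4 ← R4 − (9/7)·R1: [0, 60/7, 60/7, 30/7]
R3 ← R3 − (9/5)·R2: [0, 0, 0, 0]
R4 ← R4 + (2)·R2: [0, 0, 0, 0]
Echelon form has 2 nonzero rows, so rank(C) = 2.
The column space has dimension equal to the rank: 2.

2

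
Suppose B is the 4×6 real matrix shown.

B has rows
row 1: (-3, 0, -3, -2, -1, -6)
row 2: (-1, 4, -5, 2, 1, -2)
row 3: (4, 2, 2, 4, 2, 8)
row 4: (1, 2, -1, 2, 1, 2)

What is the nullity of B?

Row reduce to echelon form.
R2 ← R2 − (1/3)·R1: [0, 4, -4, 8/3, 4/3, 0]
R3 ← R3 + (4/3)·R1: [0, 2, -2, 4/3, 2/3, 0]
R4 ← R4 + (1/3)·R1: [0, 2, -2, 4/3, 2/3, 0]
R3 ← R3 − (1/2)·R2: [0, 0, 0, 0, 0, 0]
R4 ← R4 − (1/2)·R2: [0, 0, 0, 0, 0, 0]
2 nonzero rows, so rank(B) = 2.
B has 6 columns; by rank–nullity, nullity = 6 − 2 = 4.

4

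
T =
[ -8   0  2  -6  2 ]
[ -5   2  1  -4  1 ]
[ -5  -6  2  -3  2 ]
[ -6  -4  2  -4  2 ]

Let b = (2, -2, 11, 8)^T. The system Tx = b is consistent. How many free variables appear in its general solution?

3

Row reduce the augmented matrix [T | b].
R2 ← R2 − (5/8)·R1: [0, 2, -1/4, -1/4, -1/4, -13/4]
R3 ← R3 − (5/8)·R1: [0, -6, 3/4, 3/4, 3/4, 39/4]
R4 ← R4 − (3/4)·R1: [0, -4, 1/2, 1/2, 1/2, 13/2]
R3 ← R3 + (3)·R2: [0, 0, 0, 0, 0, 0]
R4 ← R4 + (2)·R2: [0, 0, 0, 0, 0, 0]
The echelon form has 2 nonzero rows, and every pivot lies in the first 5 columns, so rank(T) = rank([T|b]) = 2.
The system is consistent.
Free variables = (unknowns) − (rank) = 5 − 2 = 3.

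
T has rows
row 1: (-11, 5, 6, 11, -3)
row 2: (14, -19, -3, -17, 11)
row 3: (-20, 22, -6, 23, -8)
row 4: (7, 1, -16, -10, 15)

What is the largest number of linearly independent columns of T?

Row reduce to echelon form.
R2 ← R2 + (14/11)·R1: [0, -139/11, 51/11, -3, 79/11]
R3 ← R3 − (20/11)·R1: [0, 142/11, -186/11, 3, -28/11]
R4 ← R4 + (7/11)·R1: [0, 46/11, -134/11, -3, 144/11]
R3 ← R3 + (142/139)·R2: [0, 0, -1692/139, -9/139, 666/139]
R4 ← R4 + (46/139)·R2: [0, 0, -1480/139, -555/139, 2150/139]
R4 ← R4 − (370/423)·R3: [0, 0, 0, -185/47, 530/47]
Echelon form has 4 nonzero rows, so rank(T) = 4.
The rank gives the maximum number of linearly independent columns: 4.

4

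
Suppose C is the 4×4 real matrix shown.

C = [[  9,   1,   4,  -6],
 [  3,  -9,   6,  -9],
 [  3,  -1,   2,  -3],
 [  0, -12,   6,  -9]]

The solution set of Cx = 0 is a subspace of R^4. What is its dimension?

Row reduce to echelon form.
R2 ← R2 − (1/3)·R1: [0, -28/3, 14/3, -7]
R3 ← R3 − (1/3)·R1: [0, -4/3, 2/3, -1]
R3 ← R3 − (1/7)·R2: [0, 0, 0, 0]
R4 ← R4 − (9/7)·R2: [0, 0, 0, 0]
2 nonzero rows, so rank(C) = 2.
C has 4 columns; by rank–nullity, nullity = 4 − 2 = 2.

2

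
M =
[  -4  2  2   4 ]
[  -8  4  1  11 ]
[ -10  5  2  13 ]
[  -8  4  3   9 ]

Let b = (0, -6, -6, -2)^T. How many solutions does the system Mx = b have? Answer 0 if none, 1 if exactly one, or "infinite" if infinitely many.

Row reduce the augmented matrix [M | b].
R2 ← R2 − (2)·R1: [0, 0, -3, 3, -6]
R3 ← R3 − (5/2)·R1: [0, 0, -3, 3, -6]
R4 ← R4 − (2)·R1: [0, 0, -1, 1, -2]
R3 ← R3 − R2: [0, 0, 0, 0, 0]
R4 ← R4 − (1/3)·R2: [0, 0, 0, 0, 0]
The echelon form has 2 nonzero rows, and every pivot lies in the first 4 columns, so rank(M) = rank([M|b]) = 2.
The system is consistent.
rank = 2 < 4 unknowns, so there are infinitely many solutions.

infinite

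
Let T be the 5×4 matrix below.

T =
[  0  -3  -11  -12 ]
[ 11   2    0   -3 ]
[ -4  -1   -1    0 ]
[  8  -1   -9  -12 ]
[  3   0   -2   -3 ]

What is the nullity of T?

Row reduce to echelon form.
Swap R1 ↔ R2
R3 ← R3 + (4/11)·R1: [0, -3/11, -1, -12/11]
R4 ← R4 − (8/11)·R1: [0, -27/11, -9, -108/11]
R5 ← R5 − (3/11)·R1: [0, -6/11, -2, -24/11]
R3 ← R3 − (1/11)·R2: [0, 0, 0, 0]
R4 ← R4 − (9/11)·R2: [0, 0, 0, 0]
R5 ← R5 − (2/11)·R2: [0, 0, 0, 0]
2 nonzero rows, so rank(T) = 2.
T has 4 columns; by rank–nullity, nullity = 4 − 2 = 2.

2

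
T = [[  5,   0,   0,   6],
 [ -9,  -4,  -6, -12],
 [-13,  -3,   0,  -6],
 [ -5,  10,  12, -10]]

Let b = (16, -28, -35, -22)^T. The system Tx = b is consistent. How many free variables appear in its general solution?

Row reduce the augmented matrix [T | b].
R2 ← R2 + (9/5)·R1: [0, -4, -6, -6/5, 4/5]
R3 ← R3 + (13/5)·R1: [0, -3, 0, 48/5, 33/5]
R4 ← R4 + R1: [0, 10, 12, -4, -6]
R3 ← R3 − (3/4)·R2: [0, 0, 9/2, 21/2, 6]
R4 ← R4 + (5/2)·R2: [0, 0, -3, -7, -4]
R4 ← R4 + (2/3)·R3: [0, 0, 0, 0, 0]
The echelon form has 3 nonzero rows, and every pivot lies in the first 4 columns, so rank(T) = rank([T|b]) = 3.
The system is consistent.
Free variables = (unknowns) − (rank) = 4 − 3 = 1.

1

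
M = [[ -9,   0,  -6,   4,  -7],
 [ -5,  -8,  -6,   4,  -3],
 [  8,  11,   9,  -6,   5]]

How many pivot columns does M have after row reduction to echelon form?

Row reduce to echelon form.
R2 ← R2 − (5/9)·R1: [0, -8, -8/3, 16/9, 8/9]
R3 ← R3 + (8/9)·R1: [0, 11, 11/3, -22/9, -11/9]
R3 ← R3 + (11/8)·R2: [0, 0, 0, 0, 0]
Echelon form has 2 nonzero rows, so rank(M) = 2.
Each nonzero row contributes one pivot column: 2 pivot columns.

2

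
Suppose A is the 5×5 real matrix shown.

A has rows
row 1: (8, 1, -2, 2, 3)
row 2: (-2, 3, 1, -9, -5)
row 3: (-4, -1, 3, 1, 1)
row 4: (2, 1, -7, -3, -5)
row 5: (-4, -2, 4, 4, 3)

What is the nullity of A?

0

Row reduce to echelon form.
R2 ← R2 + (1/4)·R1: [0, 13/4, 1/2, -17/2, -17/4]
R3 ← R3 + (1/2)·R1: [0, -1/2, 2, 2, 5/2]
R4 ← R4 − (1/4)·R1: [0, 3/4, -13/2, -7/2, -23/4]
R5 ← R5 + (1/2)·R1: [0, -3/2, 3, 5, 9/2]
R3 ← R3 + (2/13)·R2: [0, 0, 27/13, 9/13, 24/13]
R4 ← R4 − (3/13)·R2: [0, 0, -86/13, -20/13, -62/13]
R5 ← R5 + (6/13)·R2: [0, 0, 42/13, 14/13, 33/13]
R4 ← R4 + (86/27)·R3: [0, 0, 0, 2/3, 10/9]
R5 ← R5 − (14/9)·R3: [0, 0, 0, 0, -1/3]
5 nonzero rows, so rank(A) = 5.
A has 5 columns; by rank–nullity, nullity = 5 − 5 = 0.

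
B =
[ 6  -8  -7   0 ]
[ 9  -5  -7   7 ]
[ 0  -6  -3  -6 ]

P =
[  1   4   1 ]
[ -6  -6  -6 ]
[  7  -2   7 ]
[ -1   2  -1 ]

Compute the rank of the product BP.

2

First compute BP:
[[  5,  86,   5],
 [-17,  94, -17],
 [ 21,  30,  21]]
Now row reduce the product.
R2 ← R2 + (17/5)·R1: [0, 1932/5, 0]
R3 ← R3 − (21/5)·R1: [0, -1656/5, 0]
R3 ← R3 + (6/7)·R2: [0, 0, 0]
2 nonzero rows, so rank(BP) = 2.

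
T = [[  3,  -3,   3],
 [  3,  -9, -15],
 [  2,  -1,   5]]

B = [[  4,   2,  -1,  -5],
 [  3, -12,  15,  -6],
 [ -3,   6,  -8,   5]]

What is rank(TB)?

2

First compute TB:
[[ -6,  60, -72,  18],
 [ 30,  24, -18, -36],
 [-10,  46, -57,  21]]
Now row reduce the product.
R2 ← R2 + (5)·R1: [0, 324, -378, 54]
R3 ← R3 − (5/3)·R1: [0, -54, 63, -9]
R3 ← R3 + (1/6)·R2: [0, 0, 0, 0]
2 nonzero rows, so rank(TB) = 2.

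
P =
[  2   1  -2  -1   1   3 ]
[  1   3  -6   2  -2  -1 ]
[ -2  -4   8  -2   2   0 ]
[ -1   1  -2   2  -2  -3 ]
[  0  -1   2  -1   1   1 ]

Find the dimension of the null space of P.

Row reduce to echelon form.
R2 ← R2 − (1/2)·R1: [0, 5/2, -5, 5/2, -5/2, -5/2]
R3 ← R3 + R1: [0, -3, 6, -3, 3, 3]
R4 ← R4 + (1/2)·R1: [0, 3/2, -3, 3/2, -3/2, -3/2]
R3 ← R3 + (6/5)·R2: [0, 0, 0, 0, 0, 0]
R4 ← R4 − (3/5)·R2: [0, 0, 0, 0, 0, 0]
R5 ← R5 + (2/5)·R2: [0, 0, 0, 0, 0, 0]
2 nonzero rows, so rank(P) = 2.
P has 6 columns; by rank–nullity, nullity = 6 − 2 = 4.

4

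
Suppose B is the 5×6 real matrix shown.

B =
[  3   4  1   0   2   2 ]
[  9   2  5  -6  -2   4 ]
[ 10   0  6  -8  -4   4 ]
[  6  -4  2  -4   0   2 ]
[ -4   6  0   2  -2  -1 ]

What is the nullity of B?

3

Row reduce to echelon form.
R2 ← R2 − (3)·R1: [0, -10, 2, -6, -8, -2]
R3 ← R3 − (10/3)·R1: [0, -40/3, 8/3, -8, -32/3, -8/3]
R4 ← R4 − (2)·R1: [0, -12, 0, -4, -4, -2]
R5 ← R5 + (4/3)·R1: [0, 34/3, 4/3, 2, 2/3, 5/3]
R3 ← R3 − (4/3)·R2: [0, 0, 0, 0, 0, 0]
R4 ← R4 − (6/5)·R2: [0, 0, -12/5, 16/5, 28/5, 2/5]
R5 ← R5 + (17/15)·R2: [0, 0, 18/5, -24/5, -42/5, -3/5]
Swap R3 ↔ R4
R5 ← R5 + (3/2)·R3: [0, 0, 0, 0, 0, 0]
3 nonzero rows, so rank(B) = 3.
B has 6 columns; by rank–nullity, nullity = 6 − 3 = 3.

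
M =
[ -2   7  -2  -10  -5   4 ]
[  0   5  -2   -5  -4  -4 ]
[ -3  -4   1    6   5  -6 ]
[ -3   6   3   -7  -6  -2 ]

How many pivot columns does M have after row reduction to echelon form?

4

Row reduce to echelon form.
R3 ← R3 − (3/2)·R1: [0, -29/2, 4, 21, 25/2, -12]
R4 ← R4 − (3/2)·R1: [0, -9/2, 6, 8, 3/2, -8]
R3 ← R3 + (29/10)·R2: [0, 0, -9/5, 13/2, 9/10, -118/5]
R4 ← R4 + (9/10)·R2: [0, 0, 21/5, 7/2, -21/10, -58/5]
R4 ← R4 + (7/3)·R3: [0, 0, 0, 56/3, 0, -200/3]
Echelon form has 4 nonzero rows, so rank(M) = 4.
Each nonzero row contributes one pivot column: 4 pivot columns.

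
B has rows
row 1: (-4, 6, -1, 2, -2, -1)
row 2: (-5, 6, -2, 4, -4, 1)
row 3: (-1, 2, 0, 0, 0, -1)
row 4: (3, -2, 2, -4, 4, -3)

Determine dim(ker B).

Row reduce to echelon form.
R2 ← R2 − (5/4)·R1: [0, -3/2, -3/4, 3/2, -3/2, 9/4]
R3 ← R3 − (1/4)·R1: [0, 1/2, 1/4, -1/2, 1/2, -3/4]
R4 ← R4 + (3/4)·R1: [0, 5/2, 5/4, -5/2, 5/2, -15/4]
R3 ← R3 + (1/3)·R2: [0, 0, 0, 0, 0, 0]
R4 ← R4 + (5/3)·R2: [0, 0, 0, 0, 0, 0]
2 nonzero rows, so rank(B) = 2.
B has 6 columns; by rank–nullity, nullity = 6 − 2 = 4.

4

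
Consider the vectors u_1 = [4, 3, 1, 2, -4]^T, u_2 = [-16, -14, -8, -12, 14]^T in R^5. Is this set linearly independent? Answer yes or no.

Form the matrix with these vectors as rows and row reduce.
R2 ← R2 + (4)·R1: [0, -2, -4, -4, -2]
2 nonzero rows, so the 2 vectors span a space of dimension 2.
Since 2 = 2, the vectors are linearly independent.

yes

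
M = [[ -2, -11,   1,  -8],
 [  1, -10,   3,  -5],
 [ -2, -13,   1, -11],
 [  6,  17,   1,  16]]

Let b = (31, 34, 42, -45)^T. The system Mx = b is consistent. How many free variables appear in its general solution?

Row reduce the augmented matrix [M | b].
R2 ← R2 + (1/2)·R1: [0, -31/2, 7/2, -9, 99/2]
R3 ← R3 − R1: [0, -2, 0, -3, 11]
R4 ← R4 + (3)·R1: [0, -16, 4, -8, 48]
R3 ← R3 − (4/31)·R2: [0, 0, -14/31, -57/31, 143/31]
R4 ← R4 − (32/31)·R2: [0, 0, 12/31, 40/31, -96/31]
R4 ← R4 + (6/7)·R3: [0, 0, 0, -2/7, 6/7]
The echelon form has 4 nonzero rows, and every pivot lies in the first 4 columns, so rank(M) = rank([M|b]) = 4.
The system is consistent.
Free variables = (unknowns) − (rank) = 4 − 4 = 0.

0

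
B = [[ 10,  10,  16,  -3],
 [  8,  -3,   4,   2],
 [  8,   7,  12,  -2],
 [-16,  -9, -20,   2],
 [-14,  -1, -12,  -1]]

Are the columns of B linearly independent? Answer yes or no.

Row reduce B to echelon form.
R2 ← R2 − (4/5)·R1: [0, -11, -44/5, 22/5]
R3 ← R3 − (4/5)·R1: [0, -1, -4/5, 2/5]
R4 ← R4 + (8/5)·R1: [0, 7, 28/5, -14/5]
R5 ← R5 + (7/5)·R1: [0, 13, 52/5, -26/5]
R3 ← R3 − (1/11)·R2: [0, 0, 0, 0]
R4 ← R4 + (7/11)·R2: [0, 0, 0, 0]
R5 ← R5 + (13/11)·R2: [0, 0, 0, 0]
2 pivots among 4 columns.
Only 2 < 4 pivot columns, so the columns are linearly dependent.

no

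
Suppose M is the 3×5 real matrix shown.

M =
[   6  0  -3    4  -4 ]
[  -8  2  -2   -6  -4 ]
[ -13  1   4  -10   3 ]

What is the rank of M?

3

Row reduce to echelon form.
R2 ← R2 + (4/3)·R1: [0, 2, -6, -2/3, -28/3]
R3 ← R3 + (13/6)·R1: [0, 1, -5/2, -4/3, -17/3]
R3 ← R3 − (1/2)·R2: [0, 0, 1/2, -1, -1]
Echelon form has 3 nonzero rows, so rank(M) = 3.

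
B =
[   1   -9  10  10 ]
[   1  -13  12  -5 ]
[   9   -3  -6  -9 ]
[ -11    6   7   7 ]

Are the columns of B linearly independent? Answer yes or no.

yes

Row reduce B to echelon form.
R2 ← R2 − R1: [0, -4, 2, -15]
R3 ← R3 − (9)·R1: [0, 78, -96, -99]
R4 ← R4 + (11)·R1: [0, -93, 117, 117]
R3 ← R3 + (39/2)·R2: [0, 0, -57, -783/2]
R4 ← R4 − (93/4)·R2: [0, 0, 141/2, 1863/4]
R4 ← R4 + (47/38)·R3: [0, 0, 0, -351/19]
4 pivots among 4 columns.
Every column is a pivot column, so the columns are linearly independent.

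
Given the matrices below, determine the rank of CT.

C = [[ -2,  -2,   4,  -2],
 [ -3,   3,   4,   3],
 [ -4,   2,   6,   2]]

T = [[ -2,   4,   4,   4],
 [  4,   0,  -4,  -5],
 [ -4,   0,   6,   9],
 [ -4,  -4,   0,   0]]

2

First compute CT:
[[-12,   0,  24,  38],
 [-10, -24,   0,   9],
 [-16, -24,  12,  28]]
Now row reduce the product.
R2 ← R2 − (5/6)·R1: [0, -24, -20, -68/3]
R3 ← R3 − (4/3)·R1: [0, -24, -20, -68/3]
R3 ← R3 − R2: [0, 0, 0, 0]
2 nonzero rows, so rank(CT) = 2.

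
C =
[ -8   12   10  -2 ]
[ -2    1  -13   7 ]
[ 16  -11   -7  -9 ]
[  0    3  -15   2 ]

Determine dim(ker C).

0

Row reduce to echelon form.
R2 ← R2 − (1/4)·R1: [0, -2, -31/2, 15/2]
R3 ← R3 + (2)·R1: [0, 13, 13, -13]
R3 ← R3 + (13/2)·R2: [0, 0, -351/4, 143/4]
R4 ← R4 + (3/2)·R2: [0, 0, -153/4, 53/4]
R4 ← R4 − (17/39)·R3: [0, 0, 0, -7/3]
4 nonzero rows, so rank(C) = 4.
C has 4 columns; by rank–nullity, nullity = 4 − 4 = 0.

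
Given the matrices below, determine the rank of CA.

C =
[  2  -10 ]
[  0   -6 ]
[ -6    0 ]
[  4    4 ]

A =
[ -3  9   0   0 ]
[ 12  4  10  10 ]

First compute CA:
[[-126, -22, -100, -100],
 [-72, -24, -60, -60],
 [ 18, -54,   0,   0],
 [ 36,  52,  40,  40]]
Now row reduce the product.
R2 ← R2 − (4/7)·R1: [0, -80/7, -20/7, -20/7]
R3 ← R3 + (1/7)·R1: [0, -400/7, -100/7, -100/7]
R4 ← R4 + (2/7)·R1: [0, 320/7, 80/7, 80/7]
R3 ← R3 − (5)·R2: [0, 0, 0, 0]
R4 ← R4 + (4)·R2: [0, 0, 0, 0]
2 nonzero rows, so rank(CA) = 2.

2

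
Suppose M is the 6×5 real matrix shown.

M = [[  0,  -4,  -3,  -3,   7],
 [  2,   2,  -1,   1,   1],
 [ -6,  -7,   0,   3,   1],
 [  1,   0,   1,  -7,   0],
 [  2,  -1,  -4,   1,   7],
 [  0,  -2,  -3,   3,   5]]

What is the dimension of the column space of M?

Row reduce to echelon form.
Swap R1 ↔ R2
R3 ← R3 + (3)·R1: [0, -1, -3, 6, 4]
R4 ← R4 − (1/2)·R1: [0, -1, 3/2, -15/2, -1/2]
R5 ← R5 − R1: [0, -3, -3, 0, 6]
R3 ← R3 − (1/4)·R2: [0, 0, -9/4, 27/4, 9/4]
R4 ← R4 − (1/4)·R2: [0, 0, 9/4, -27/4, -9/4]
R5 ← R5 − (3/4)·R2: [0, 0, -3/4, 9/4, 3/4]
R6 ← R6 − (1/2)·R2: [0, 0, -3/2, 9/2, 3/2]
R4 ← R4 + R3: [0, 0, 0, 0, 0]
R5 ← R5 − (1/3)·R3: [0, 0, 0, 0, 0]
R6 ← R6 − (2/3)·R3: [0, 0, 0, 0, 0]
Echelon form has 3 nonzero rows, so rank(M) = 3.
The column space has dimension equal to the rank: 3.

3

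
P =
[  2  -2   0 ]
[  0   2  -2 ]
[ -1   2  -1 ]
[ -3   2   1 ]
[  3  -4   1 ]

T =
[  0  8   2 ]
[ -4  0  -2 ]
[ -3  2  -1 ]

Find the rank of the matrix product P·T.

First compute PT:
[[  8,  16,   8],
 [ -2,  -4,  -2],
 [ -5, -10,  -5],
 [-11, -22, -11],
 [ 13,  26,  13]]
Now row reduce the product.
R2 ← R2 + (1/4)·R1: [0, 0, 0]
R3 ← R3 + (5/8)·R1: [0, 0, 0]
R4 ← R4 + (11/8)·R1: [0, 0, 0]
R5 ← R5 − (13/8)·R1: [0, 0, 0]
1 nonzero row, so rank(PT) = 1.

1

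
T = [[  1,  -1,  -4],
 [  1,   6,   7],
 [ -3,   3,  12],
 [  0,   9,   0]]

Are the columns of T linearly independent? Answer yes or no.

Row reduce T to echelon form.
R2 ← R2 − R1: [0, 7, 11]
R3 ← R3 + (3)·R1: [0, 0, 0]
R4 ← R4 − (9/7)·R2: [0, 0, -99/7]
Swap R3 ↔ R4
3 pivots among 3 columns.
Every column is a pivot column, so the columns are linearly independent.

yes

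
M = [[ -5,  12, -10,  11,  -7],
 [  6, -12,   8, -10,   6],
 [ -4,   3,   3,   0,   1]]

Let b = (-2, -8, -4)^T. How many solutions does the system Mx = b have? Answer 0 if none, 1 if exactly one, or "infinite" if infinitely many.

0

Row reduce the augmented matrix [M | b].
R2 ← R2 + (6/5)·R1: [0, 12/5, -4, 16/5, -12/5, -52/5]
R3 ← R3 − (4/5)·R1: [0, -33/5, 11, -44/5, 33/5, -12/5]
R3 ← R3 + (11/4)·R2: [0, 0, 0, 0, 0, -31]
The echelon form has 3 nonzero rows; the last pivot sits in the augmented column, so rank(M) = 2 but rank([M|b]) = 3.
Since the ranks differ, the system is inconsistent.
It has no solutions.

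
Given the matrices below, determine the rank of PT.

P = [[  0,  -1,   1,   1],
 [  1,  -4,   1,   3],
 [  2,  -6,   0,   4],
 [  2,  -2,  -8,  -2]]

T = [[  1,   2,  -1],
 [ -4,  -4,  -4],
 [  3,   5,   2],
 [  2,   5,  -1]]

First compute PT:
[[  9,  14,   5],
 [ 26,  38,  14],
 [ 34,  48,  18],
 [-18, -38,  -8]]
Now row reduce the product.
R2 ← R2 − (26/9)·R1: [0, -22/9, -4/9]
R3 ← R3 − (34/9)·R1: [0, -44/9, -8/9]
R4 ← R4 + (2)·R1: [0, -10, 2]
R3 ← R3 − (2)·R2: [0, 0, 0]
R4 ← R4 − (45/11)·R2: [0, 0, 42/11]
Swap R3 ↔ R4
3 nonzero rows, so rank(PT) = 3.

3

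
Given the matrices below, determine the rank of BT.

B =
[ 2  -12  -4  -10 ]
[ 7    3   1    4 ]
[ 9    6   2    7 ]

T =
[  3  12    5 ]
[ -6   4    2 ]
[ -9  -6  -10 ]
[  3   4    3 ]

2

First compute BT:
[[ 84, -40,  -4],
 [  6, 106,  43],
 [ -6, 148,  58]]
Now row reduce the product.
R2 ← R2 − (1/14)·R1: [0, 762/7, 303/7]
R3 ← R3 + (1/14)·R1: [0, 1016/7, 404/7]
R3 ← R3 − (4/3)·R2: [0, 0, 0]
2 nonzero rows, so rank(BT) = 2.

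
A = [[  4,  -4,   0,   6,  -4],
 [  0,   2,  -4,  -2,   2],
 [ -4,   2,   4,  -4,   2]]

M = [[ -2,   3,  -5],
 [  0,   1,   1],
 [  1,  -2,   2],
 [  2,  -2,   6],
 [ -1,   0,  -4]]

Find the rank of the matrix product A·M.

2

First compute AM:
[[  8,  -4,  28],
 [-10,  14, -26],
 [  2, -10,  -2]]
Now row reduce the product.
R2 ← R2 + (5/4)·R1: [0, 9, 9]
R3 ← R3 − (1/4)·R1: [0, -9, -9]
R3 ← R3 + R2: [0, 0, 0]
2 nonzero rows, so rank(AM) = 2.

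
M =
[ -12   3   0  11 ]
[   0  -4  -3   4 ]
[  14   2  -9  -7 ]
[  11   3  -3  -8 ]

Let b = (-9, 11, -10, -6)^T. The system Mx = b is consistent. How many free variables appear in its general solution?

Row reduce the augmented matrix [M | b].
R3 ← R3 + (7/6)·R1: [0, 11/2, -9, 35/6, -41/2]
R4 ← R4 + (11/12)·R1: [0, 23/4, -3, 25/12, -57/4]
R3 ← R3 + (11/8)·R2: [0, 0, -105/8, 34/3, -43/8]
R4 ← R4 + (23/16)·R2: [0, 0, -117/16, 47/6, 25/16]
R4 ← R4 − (39/70)·R3: [0, 0, 0, 319/210, 319/70]
The echelon form has 4 nonzero rows, and every pivot lies in the first 4 columns, so rank(M) = rank([M|b]) = 4.
The system is consistent.
Free variables = (unknowns) − (rank) = 4 − 4 = 0.

0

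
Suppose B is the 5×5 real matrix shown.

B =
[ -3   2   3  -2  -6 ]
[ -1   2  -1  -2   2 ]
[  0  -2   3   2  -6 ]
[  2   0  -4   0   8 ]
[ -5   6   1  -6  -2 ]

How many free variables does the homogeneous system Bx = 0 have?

Row reduce to echelon form.
R2 ← R2 − (1/3)·R1: [0, 4/3, -2, -4/3, 4]
R4 ← R4 + (2/3)·R1: [0, 4/3, -2, -4/3, 4]
R5 ← R5 − (5/3)·R1: [0, 8/3, -4, -8/3, 8]
R3 ← R3 + (3/2)·R2: [0, 0, 0, 0, 0]
R4 ← R4 − R2: [0, 0, 0, 0, 0]
R5 ← R5 − (2)·R2: [0, 0, 0, 0, 0]
2 nonzero rows, so rank(B) = 2.
B has 5 columns; by rank–nullity, nullity = 5 − 2 = 3.

3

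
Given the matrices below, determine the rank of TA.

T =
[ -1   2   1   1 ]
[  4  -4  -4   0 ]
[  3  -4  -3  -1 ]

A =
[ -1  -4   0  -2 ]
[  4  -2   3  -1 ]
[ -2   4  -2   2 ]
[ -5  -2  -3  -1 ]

2

First compute TA:
[[  2,   2,   1,   1],
 [-12, -24,  -4, -12],
 [ -8, -14,  -3,  -7]]
Now row reduce the product.
R2 ← R2 + (6)·R1: [0, -12, 2, -6]
R3 ← R3 + (4)·R1: [0, -6, 1, -3]
R3 ← R3 − (1/2)·R2: [0, 0, 0, 0]
2 nonzero rows, so rank(TA) = 2.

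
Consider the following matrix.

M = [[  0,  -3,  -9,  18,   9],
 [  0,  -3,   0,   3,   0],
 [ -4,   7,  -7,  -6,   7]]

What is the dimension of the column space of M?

3

Row reduce to echelon form.
Swap R1 ↔ R3
R3 ← R3 − R2: [0, 0, -9, 15, 9]
Echelon form has 3 nonzero rows, so rank(M) = 3.
The column space has dimension equal to the rank: 3.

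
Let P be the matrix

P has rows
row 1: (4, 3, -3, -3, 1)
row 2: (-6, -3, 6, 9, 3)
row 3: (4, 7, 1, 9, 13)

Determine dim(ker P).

Row reduce to echelon form.
R2 ← R2 + (3/2)·R1: [0, 3/2, 3/2, 9/2, 9/2]
R3 ← R3 − R1: [0, 4, 4, 12, 12]
R3 ← R3 − (8/3)·R2: [0, 0, 0, 0, 0]
2 nonzero rows, so rank(P) = 2.
P has 5 columns; by rank–nullity, nullity = 5 − 2 = 3.

3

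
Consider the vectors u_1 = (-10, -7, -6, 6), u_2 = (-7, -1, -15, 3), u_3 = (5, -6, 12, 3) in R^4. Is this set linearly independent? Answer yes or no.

yes

Form the matrix with these vectors as rows and row reduce.
R2 ← R2 − (7/10)·R1: [0, 39/10, -54/5, -6/5]
R3 ← R3 + (1/2)·R1: [0, -19/2, 9, 6]
R3 ← R3 + (95/39)·R2: [0, 0, -225/13, 40/13]
3 nonzero rows, so the 3 vectors span a space of dimension 3.
Since 3 = 3, the vectors are linearly independent.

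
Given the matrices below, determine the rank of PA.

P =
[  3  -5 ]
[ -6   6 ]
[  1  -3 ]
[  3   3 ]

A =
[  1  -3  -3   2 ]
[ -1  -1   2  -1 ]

First compute PA:
[[  8,  -4, -19,  11],
 [-12,  12,  30, -18],
 [  4,   0,  -9,   5],
 [  0, -12,  -3,   3]]
Now row reduce the product.
R2 ← R2 + (3/2)·R1: [0, 6, 3/2, -3/2]
R3 ← R3 − (1/2)·R1: [0, 2, 1/2, -1/2]
R3 ← R3 − (1/3)·R2: [0, 0, 0, 0]
R4 ← R4 + (2)·R2: [0, 0, 0, 0]
2 nonzero rows, so rank(PA) = 2.

2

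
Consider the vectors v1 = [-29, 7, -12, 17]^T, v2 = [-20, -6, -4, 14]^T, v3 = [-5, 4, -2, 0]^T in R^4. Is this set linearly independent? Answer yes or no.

Form the matrix with these vectors as rows and row reduce.
R2 ← R2 − (20/29)·R1: [0, -314/29, 124/29, 66/29]
R3 ← R3 − (5/29)·R1: [0, 81/29, 2/29, -85/29]
R3 ← R3 + (81/314)·R2: [0, 0, 184/157, -368/157]
3 nonzero rows, so the 3 vectors span a space of dimension 3.
Since 3 = 3, the vectors are linearly independent.

yes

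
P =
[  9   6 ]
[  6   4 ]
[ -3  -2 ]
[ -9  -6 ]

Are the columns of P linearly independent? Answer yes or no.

no

Row reduce P to echelon form.
R2 ← R2 − (2/3)·R1: [0, 0]
R3 ← R3 + (1/3)·R1: [0, 0]
R4 ← R4 + R1: [0, 0]
1 pivot among 2 columns.
Only 1 < 2 pivot columns, so the columns are linearly dependent.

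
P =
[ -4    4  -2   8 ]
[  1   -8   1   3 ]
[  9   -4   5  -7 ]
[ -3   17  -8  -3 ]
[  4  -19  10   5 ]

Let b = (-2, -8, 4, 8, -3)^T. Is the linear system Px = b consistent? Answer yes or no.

no

Row reduce the augmented matrix [P | b].
R2 ← R2 + (1/4)·R1: [0, -7, 1/2, 5, -17/2]
R3 ← R3 + (9/4)·R1: [0, 5, 1/2, 11, -1/2]
R4 ← R4 − (3/4)·R1: [0, 14, -13/2, -9, 19/2]
R5 ← R5 + R1: [0, -15, 8, 13, -5]
R3 ← R3 + (5/7)·R2: [0, 0, 6/7, 102/7, -46/7]
R4 ← R4 + (2)·R2: [0, 0, -11/2, 1, -15/2]
R5 ← R5 − (15/7)·R2: [0, 0, 97/14, 16/7, 185/14]
R4 ← R4 + (77/12)·R3: [0, 0, 0, 189/2, -149/3]
R5 ← R5 − (97/12)·R3: [0, 0, 0, -231/2, 199/3]
R5 ← R5 + (11/9)·R4: [0, 0, 0, 0, 152/27]
The echelon form has 5 nonzero rows; the last pivot sits in the augmented column, so rank(P) = 4 but rank([P|b]) = 5.
Since the ranks differ, the system is inconsistent.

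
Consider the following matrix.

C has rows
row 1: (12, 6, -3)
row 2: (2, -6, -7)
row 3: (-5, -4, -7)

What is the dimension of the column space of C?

3

Row reduce to echelon form.
R2 ← R2 − (1/6)·R1: [0, -7, -13/2]
R3 ← R3 + (5/12)·R1: [0, -3/2, -33/4]
R3 ← R3 − (3/14)·R2: [0, 0, -48/7]
Echelon form has 3 nonzero rows, so rank(C) = 3.
The column space has dimension equal to the rank: 3.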